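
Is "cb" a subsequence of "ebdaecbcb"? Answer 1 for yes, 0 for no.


Check if "cb" is a subsequence of "ebdaecbcb"
Greedy scan:
  Position 0 ('e'): no match needed
  Position 1 ('b'): no match needed
  Position 2 ('d'): no match needed
  Position 3 ('a'): no match needed
  Position 4 ('e'): no match needed
  Position 5 ('c'): matches sub[0] = 'c'
  Position 6 ('b'): matches sub[1] = 'b'
  Position 7 ('c'): no match needed
  Position 8 ('b'): no match needed
All 2 characters matched => is a subsequence

1


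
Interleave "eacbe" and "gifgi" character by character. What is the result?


Interleaving "eacbe" and "gifgi":
  Position 0: 'e' from first, 'g' from second => "eg"
  Position 1: 'a' from first, 'i' from second => "ai"
  Position 2: 'c' from first, 'f' from second => "cf"
  Position 3: 'b' from first, 'g' from second => "bg"
  Position 4: 'e' from first, 'i' from second => "ei"
Result: egaicfbgei

egaicfbgei


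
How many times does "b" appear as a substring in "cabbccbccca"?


Searching for "b" in "cabbccbccca"
Scanning each position:
  Position 0: "c" => no
  Position 1: "a" => no
  Position 2: "b" => MATCH
  Position 3: "b" => MATCH
  Position 4: "c" => no
  Position 5: "c" => no
  Position 6: "b" => MATCH
  Position 7: "c" => no
  Position 8: "c" => no
  Position 9: "c" => no
  Position 10: "a" => no
Total occurrences: 3

3


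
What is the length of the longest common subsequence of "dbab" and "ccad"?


LCS of "dbab" and "ccad"
DP table:
           c    c    a    d
      0    0    0    0    0
  d   0    0    0    0    1
  b   0    0    0    0    1
  a   0    0    0    1    1
  b   0    0    0    1    1
LCS length = dp[4][4] = 1

1


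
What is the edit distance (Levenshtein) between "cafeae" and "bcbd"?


Computing edit distance: "cafeae" -> "bcbd"
DP table:
           b    c    b    d
      0    1    2    3    4
  c   1    1    1    2    3
  a   2    2    2    2    3
  f   3    3    3    3    3
  e   4    4    4    4    4
  a   5    5    5    5    5
  e   6    6    6    6    6
Edit distance = dp[6][4] = 6

6


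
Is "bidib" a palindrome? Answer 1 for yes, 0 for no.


Input: bidib
Reversed: bidib
  Compare pos 0 ('b') with pos 4 ('b'): match
  Compare pos 1 ('i') with pos 3 ('i'): match
Result: palindrome

1


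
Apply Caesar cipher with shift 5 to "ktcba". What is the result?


Caesar cipher: shift "ktcba" by 5
  'k' (pos 10) + 5 = pos 15 = 'p'
  't' (pos 19) + 5 = pos 24 = 'y'
  'c' (pos 2) + 5 = pos 7 = 'h'
  'b' (pos 1) + 5 = pos 6 = 'g'
  'a' (pos 0) + 5 = pos 5 = 'f'
Result: pyhgf

pyhgf


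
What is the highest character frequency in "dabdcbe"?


Input: dabdcbe
Character counts:
  'a': 1
  'b': 2
  'c': 1
  'd': 2
  'e': 1
Maximum frequency: 2

2


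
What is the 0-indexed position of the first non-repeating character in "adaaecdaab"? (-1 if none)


Input: adaaecdaab
Character frequencies:
  'a': 5
  'b': 1
  'c': 1
  'd': 2
  'e': 1
Scanning left to right for freq == 1:
  Position 0 ('a'): freq=5, skip
  Position 1 ('d'): freq=2, skip
  Position 2 ('a'): freq=5, skip
  Position 3 ('a'): freq=5, skip
  Position 4 ('e'): unique! => answer = 4

4


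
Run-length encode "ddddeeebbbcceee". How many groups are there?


Input: ddddeeebbbcceee
Scanning for consecutive runs:
  Group 1: 'd' x 4 (positions 0-3)
  Group 2: 'e' x 3 (positions 4-6)
  Group 3: 'b' x 3 (positions 7-9)
  Group 4: 'c' x 2 (positions 10-11)
  Group 5: 'e' x 3 (positions 12-14)
Total groups: 5

5


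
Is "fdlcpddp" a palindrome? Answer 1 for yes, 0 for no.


Input: fdlcpddp
Reversed: pddpcldf
  Compare pos 0 ('f') with pos 7 ('p'): MISMATCH
  Compare pos 1 ('d') with pos 6 ('d'): match
  Compare pos 2 ('l') with pos 5 ('d'): MISMATCH
  Compare pos 3 ('c') with pos 4 ('p'): MISMATCH
Result: not a palindrome

0


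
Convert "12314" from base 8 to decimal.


Input: "12314" in base 8
Positional expansion:
  Digit '1' (value 1) x 8^4 = 4096
  Digit '2' (value 2) x 8^3 = 1024
  Digit '3' (value 3) x 8^2 = 192
  Digit '1' (value 1) x 8^1 = 8
  Digit '4' (value 4) x 8^0 = 4
Sum = 5324

5324


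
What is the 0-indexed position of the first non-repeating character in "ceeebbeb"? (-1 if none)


Input: ceeebbeb
Character frequencies:
  'b': 3
  'c': 1
  'e': 4
Scanning left to right for freq == 1:
  Position 0 ('c'): unique! => answer = 0

0


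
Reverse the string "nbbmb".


Input: nbbmb
Reading characters right to left:
  Position 4: 'b'
  Position 3: 'm'
  Position 2: 'b'
  Position 1: 'b'
  Position 0: 'n'
Reversed: bmbbn

bmbbn


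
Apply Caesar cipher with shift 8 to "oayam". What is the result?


Caesar cipher: shift "oayam" by 8
  'o' (pos 14) + 8 = pos 22 = 'w'
  'a' (pos 0) + 8 = pos 8 = 'i'
  'y' (pos 24) + 8 = pos 6 = 'g'
  'a' (pos 0) + 8 = pos 8 = 'i'
  'm' (pos 12) + 8 = pos 20 = 'u'
Result: wigiu

wigiu


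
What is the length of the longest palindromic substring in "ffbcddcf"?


Input: "ffbcddcf"
Checking substrings for palindromes:
  [3:7] "cddc" (len 4) => palindrome
  [0:2] "ff" (len 2) => palindrome
  [4:6] "dd" (len 2) => palindrome
Longest palindromic substring: "cddc" with length 4

4


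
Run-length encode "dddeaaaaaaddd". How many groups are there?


Input: dddeaaaaaaddd
Scanning for consecutive runs:
  Group 1: 'd' x 3 (positions 0-2)
  Group 2: 'e' x 1 (positions 3-3)
  Group 3: 'a' x 6 (positions 4-9)
  Group 4: 'd' x 3 (positions 10-12)
Total groups: 4

4


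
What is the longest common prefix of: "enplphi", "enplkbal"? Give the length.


Words: enplphi, enplkbal
  Position 0: all 'e' => match
  Position 1: all 'n' => match
  Position 2: all 'p' => match
  Position 3: all 'l' => match
  Position 4: ('p', 'k') => mismatch, stop
LCP = "enpl" (length 4)

4


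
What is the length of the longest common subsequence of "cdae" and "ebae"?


LCS of "cdae" and "ebae"
DP table:
           e    b    a    e
      0    0    0    0    0
  c   0    0    0    0    0
  d   0    0    0    0    0
  a   0    0    0    1    1
  e   0    1    1    1    2
LCS length = dp[4][4] = 2

2


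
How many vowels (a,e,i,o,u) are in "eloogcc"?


Input: eloogcc
Checking each character:
  'e' at position 0: vowel (running total: 1)
  'l' at position 1: consonant
  'o' at position 2: vowel (running total: 2)
  'o' at position 3: vowel (running total: 3)
  'g' at position 4: consonant
  'c' at position 5: consonant
  'c' at position 6: consonant
Total vowels: 3

3


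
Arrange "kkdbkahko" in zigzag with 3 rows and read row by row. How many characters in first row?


Zigzag "kkdbkahko" into 3 rows:
Placing characters:
  'k' => row 0
  'k' => row 1
  'd' => row 2
  'b' => row 1
  'k' => row 0
  'a' => row 1
  'h' => row 2
  'k' => row 1
  'o' => row 0
Rows:
  Row 0: "kko"
  Row 1: "kbak"
  Row 2: "dh"
First row length: 3

3


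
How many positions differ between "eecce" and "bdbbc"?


Comparing "eecce" and "bdbbc" position by position:
  Position 0: 'e' vs 'b' => DIFFER
  Position 1: 'e' vs 'd' => DIFFER
  Position 2: 'c' vs 'b' => DIFFER
  Position 3: 'c' vs 'b' => DIFFER
  Position 4: 'e' vs 'c' => DIFFER
Positions that differ: 5

5


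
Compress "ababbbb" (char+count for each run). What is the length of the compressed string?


Input: ababbbb
Runs:
  'a' x 1 => "a1"
  'b' x 1 => "b1"
  'a' x 1 => "a1"
  'b' x 4 => "b4"
Compressed: "a1b1a1b4"
Compressed length: 8

8


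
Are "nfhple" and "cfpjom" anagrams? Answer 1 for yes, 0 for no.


Strings: "nfhple", "cfpjom"
Sorted first:  efhlnp
Sorted second: cfjmop
Differ at position 0: 'e' vs 'c' => not anagrams

0


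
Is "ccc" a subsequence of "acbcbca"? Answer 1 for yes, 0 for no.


Check if "ccc" is a subsequence of "acbcbca"
Greedy scan:
  Position 0 ('a'): no match needed
  Position 1 ('c'): matches sub[0] = 'c'
  Position 2 ('b'): no match needed
  Position 3 ('c'): matches sub[1] = 'c'
  Position 4 ('b'): no match needed
  Position 5 ('c'): matches sub[2] = 'c'
  Position 6 ('a'): no match needed
All 3 characters matched => is a subsequence

1


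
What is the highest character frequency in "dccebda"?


Input: dccebda
Character counts:
  'a': 1
  'b': 1
  'c': 2
  'd': 2
  'e': 1
Maximum frequency: 2

2


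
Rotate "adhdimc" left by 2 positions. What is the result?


Input: "adhdimc", rotate left by 2
First 2 characters: "ad"
Remaining characters: "hdimc"
Concatenate remaining + first: "hdimc" + "ad" = "hdimcad"

hdimcad


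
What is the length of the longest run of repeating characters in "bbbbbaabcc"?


Input: "bbbbbaabcc"
Scanning for longest run:
  Position 1 ('b'): continues run of 'b', length=2
  Position 2 ('b'): continues run of 'b', length=3
  Position 3 ('b'): continues run of 'b', length=4
  Position 4 ('b'): continues run of 'b', length=5
  Position 5 ('a'): new char, reset run to 1
  Position 6 ('a'): continues run of 'a', length=2
  Position 7 ('b'): new char, reset run to 1
  Position 8 ('c'): new char, reset run to 1
  Position 9 ('c'): continues run of 'c', length=2
Longest run: 'b' with length 5

5


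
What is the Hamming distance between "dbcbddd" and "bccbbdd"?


Comparing "dbcbddd" and "bccbbdd" position by position:
  Position 0: 'd' vs 'b' => differ
  Position 1: 'b' vs 'c' => differ
  Position 2: 'c' vs 'c' => same
  Position 3: 'b' vs 'b' => same
  Position 4: 'd' vs 'b' => differ
  Position 5: 'd' vs 'd' => same
  Position 6: 'd' vs 'd' => same
Total differences (Hamming distance): 3

3


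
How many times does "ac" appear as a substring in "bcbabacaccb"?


Searching for "ac" in "bcbabacaccb"
Scanning each position:
  Position 0: "bc" => no
  Position 1: "cb" => no
  Position 2: "ba" => no
  Position 3: "ab" => no
  Position 4: "ba" => no
  Position 5: "ac" => MATCH
  Position 6: "ca" => no
  Position 7: "ac" => MATCH
  Position 8: "cc" => no
  Position 9: "cb" => no
Total occurrences: 2

2


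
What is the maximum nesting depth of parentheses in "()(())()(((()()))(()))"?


Input: "()(())()(((()()))(()))"
Tracking depth:
  Position 0 '(': depth becomes 1
  Position 1 ')': depth becomes 0
  Position 2 '(': depth becomes 1
  Position 3 '(': depth becomes 2
  Position 4 ')': depth becomes 1
  Position 5 ')': depth becomes 0
  Position 6 '(': depth becomes 1
  Position 7 ')': depth becomes 0
  Position 8 '(': depth becomes 1
  Position 9 '(': depth becomes 2
  Position 10 '(': depth becomes 3
  Position 11 '(': depth becomes 4
  Position 12 ')': depth becomes 3
  Position 13 '(': depth becomes 4
  Position 14 ')': depth becomes 3
  Position 15 ')': depth becomes 2
  Position 16 ')': depth becomes 1
  Position 17 '(': depth becomes 2
  Position 18 '(': depth becomes 3
  Position 19 ')': depth becomes 2
  Position 20 ')': depth becomes 1
  Position 21 ')': depth becomes 0
Maximum depth reached: 4

4


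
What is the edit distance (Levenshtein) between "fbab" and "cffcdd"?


Computing edit distance: "fbab" -> "cffcdd"
DP table:
           c    f    f    c    d    d
      0    1    2    3    4    5    6
  f   1    1    1    2    3    4    5
  b   2    2    2    2    3    4    5
  a   3    3    3    3    3    4    5
  b   4    4    4    4    4    4    5
Edit distance = dp[4][6] = 5

5


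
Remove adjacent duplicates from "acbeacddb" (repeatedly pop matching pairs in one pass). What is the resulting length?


Input: acbeacddb
Stack-based adjacent duplicate removal:
  Read 'a': push. Stack: a
  Read 'c': push. Stack: ac
  Read 'b': push. Stack: acb
  Read 'e': push. Stack: acbe
  Read 'a': push. Stack: acbea
  Read 'c': push. Stack: acbeac
  Read 'd': push. Stack: acbeacd
  Read 'd': matches stack top 'd' => pop. Stack: acbeac
  Read 'b': push. Stack: acbeacb
Final stack: "acbeacb" (length 7)

7


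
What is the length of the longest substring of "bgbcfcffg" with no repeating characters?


Input: "bgbcfcffg"
Sliding window (track last position of each char):
  Position 0 ('b'): window [0,0] length 1 -- new best
  Position 1 ('g'): window [0,1] length 2 -- new best
  Position 2 ('b'): repeat (last at 0), move window start to 1
  Position 2 ('b'): window [1,2] length 2
  Position 3 ('c'): window [1,3] length 3 -- new best
  Position 4 ('f'): window [1,4] length 4 -- new best
  Position 5 ('c'): repeat (last at 3), move window start to 4
  Position 5 ('c'): window [4,5] length 2
  Position 6 ('f'): repeat (last at 4), move window start to 5
  Position 6 ('f'): window [5,6] length 2
  Position 7 ('f'): repeat (last at 6), move window start to 7
  Position 7 ('f'): window [7,7] length 1
  Position 8 ('g'): window [7,8] length 2
Longest substring with no repeats: "gbcf" with length 4

4


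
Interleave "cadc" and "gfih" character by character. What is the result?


Interleaving "cadc" and "gfih":
  Position 0: 'c' from first, 'g' from second => "cg"
  Position 1: 'a' from first, 'f' from second => "af"
  Position 2: 'd' from first, 'i' from second => "di"
  Position 3: 'c' from first, 'h' from second => "ch"
Result: cgafdich

cgafdich


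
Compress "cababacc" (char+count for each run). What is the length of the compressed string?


Input: cababacc
Runs:
  'c' x 1 => "c1"
  'a' x 1 => "a1"
  'b' x 1 => "b1"
  'a' x 1 => "a1"
  'b' x 1 => "b1"
  'a' x 1 => "a1"
  'c' x 2 => "c2"
Compressed: "c1a1b1a1b1a1c2"
Compressed length: 14

14


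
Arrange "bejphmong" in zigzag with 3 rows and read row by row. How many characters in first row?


Zigzag "bejphmong" into 3 rows:
Placing characters:
  'b' => row 0
  'e' => row 1
  'j' => row 2
  'p' => row 1
  'h' => row 0
  'm' => row 1
  'o' => row 2
  'n' => row 1
  'g' => row 0
Rows:
  Row 0: "bhg"
  Row 1: "epmn"
  Row 2: "jo"
First row length: 3

3


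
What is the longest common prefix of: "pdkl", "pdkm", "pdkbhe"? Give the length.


Words: pdkl, pdkm, pdkbhe
  Position 0: all 'p' => match
  Position 1: all 'd' => match
  Position 2: all 'k' => match
  Position 3: ('l', 'm', 'b') => mismatch, stop
LCP = "pdk" (length 3)

3


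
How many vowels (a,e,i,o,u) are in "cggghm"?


Input: cggghm
Checking each character:
  'c' at position 0: consonant
  'g' at position 1: consonant
  'g' at position 2: consonant
  'g' at position 3: consonant
  'h' at position 4: consonant
  'm' at position 5: consonant
Total vowels: 0

0


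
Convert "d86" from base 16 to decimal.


Input: "d86" in base 16
Positional expansion:
  Digit 'd' (value 13) x 16^2 = 3328
  Digit '8' (value 8) x 16^1 = 128
  Digit '6' (value 6) x 16^0 = 6
Sum = 3462

3462


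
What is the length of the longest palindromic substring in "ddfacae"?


Input: "ddfacae"
Checking substrings for palindromes:
  [3:6] "aca" (len 3) => palindrome
  [0:2] "dd" (len 2) => palindrome
Longest palindromic substring: "aca" with length 3

3


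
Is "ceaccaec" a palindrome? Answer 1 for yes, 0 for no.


Input: ceaccaec
Reversed: ceaccaec
  Compare pos 0 ('c') with pos 7 ('c'): match
  Compare pos 1 ('e') with pos 6 ('e'): match
  Compare pos 2 ('a') with pos 5 ('a'): match
  Compare pos 3 ('c') with pos 4 ('c'): match
Result: palindrome

1


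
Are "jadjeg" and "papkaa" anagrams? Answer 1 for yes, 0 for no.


Strings: "jadjeg", "papkaa"
Sorted first:  adegjj
Sorted second: aaakpp
Differ at position 1: 'd' vs 'a' => not anagrams

0


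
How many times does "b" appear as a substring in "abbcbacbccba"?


Searching for "b" in "abbcbacbccba"
Scanning each position:
  Position 0: "a" => no
  Position 1: "b" => MATCH
  Position 2: "b" => MATCH
  Position 3: "c" => no
  Position 4: "b" => MATCH
  Position 5: "a" => no
  Position 6: "c" => no
  Position 7: "b" => MATCH
  Position 8: "c" => no
  Position 9: "c" => no
  Position 10: "b" => MATCH
  Position 11: "a" => no
Total occurrences: 5

5


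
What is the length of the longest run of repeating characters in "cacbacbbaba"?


Input: "cacbacbbaba"
Scanning for longest run:
  Position 1 ('a'): new char, reset run to 1
  Position 2 ('c'): new char, reset run to 1
  Position 3 ('b'): new char, reset run to 1
  Position 4 ('a'): new char, reset run to 1
  Position 5 ('c'): new char, reset run to 1
  Position 6 ('b'): new char, reset run to 1
  Position 7 ('b'): continues run of 'b', length=2
  Position 8 ('a'): new char, reset run to 1
  Position 9 ('b'): new char, reset run to 1
  Position 10 ('a'): new char, reset run to 1
Longest run: 'b' with length 2

2


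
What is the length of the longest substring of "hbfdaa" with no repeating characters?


Input: "hbfdaa"
Sliding window (track last position of each char):
  Position 0 ('h'): window [0,0] length 1 -- new best
  Position 1 ('b'): window [0,1] length 2 -- new best
  Position 2 ('f'): window [0,2] length 3 -- new best
  Position 3 ('d'): window [0,3] length 4 -- new best
  Position 4 ('a'): window [0,4] length 5 -- new best
  Position 5 ('a'): repeat (last at 4), move window start to 5
  Position 5 ('a'): window [5,5] length 1
Longest substring with no repeats: "hbfda" with length 5

5


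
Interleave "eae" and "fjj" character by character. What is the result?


Interleaving "eae" and "fjj":
  Position 0: 'e' from first, 'f' from second => "ef"
  Position 1: 'a' from first, 'j' from second => "aj"
  Position 2: 'e' from first, 'j' from second => "ej"
Result: efajej

efajej


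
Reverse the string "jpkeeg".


Input: jpkeeg
Reading characters right to left:
  Position 5: 'g'
  Position 4: 'e'
  Position 3: 'e'
  Position 2: 'k'
  Position 1: 'p'
  Position 0: 'j'
Reversed: geekpj

geekpj


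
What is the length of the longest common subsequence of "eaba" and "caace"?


LCS of "eaba" and "caace"
DP table:
           c    a    a    c    e
      0    0    0    0    0    0
  e   0    0    0    0    0    1
  a   0    0    1    1    1    1
  b   0    0    1    1    1    1
  a   0    0    1    2    2    2
LCS length = dp[4][5] = 2

2


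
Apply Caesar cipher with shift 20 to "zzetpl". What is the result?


Caesar cipher: shift "zzetpl" by 20
  'z' (pos 25) + 20 = pos 19 = 't'
  'z' (pos 25) + 20 = pos 19 = 't'
  'e' (pos 4) + 20 = pos 24 = 'y'
  't' (pos 19) + 20 = pos 13 = 'n'
  'p' (pos 15) + 20 = pos 9 = 'j'
  'l' (pos 11) + 20 = pos 5 = 'f'
Result: ttynjf

ttynjf


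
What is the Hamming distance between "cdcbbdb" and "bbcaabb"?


Comparing "cdcbbdb" and "bbcaabb" position by position:
  Position 0: 'c' vs 'b' => differ
  Position 1: 'd' vs 'b' => differ
  Position 2: 'c' vs 'c' => same
  Position 3: 'b' vs 'a' => differ
  Position 4: 'b' vs 'a' => differ
  Position 5: 'd' vs 'b' => differ
  Position 6: 'b' vs 'b' => same
Total differences (Hamming distance): 5

5


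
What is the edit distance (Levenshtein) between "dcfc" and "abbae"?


Computing edit distance: "dcfc" -> "abbae"
DP table:
           a    b    b    a    e
      0    1    2    3    4    5
  d   1    1    2    3    4    5
  c   2    2    2    3    4    5
  f   3    3    3    3    4    5
  c   4    4    4    4    4    5
Edit distance = dp[4][5] = 5

5


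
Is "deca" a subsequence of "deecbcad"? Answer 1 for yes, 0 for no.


Check if "deca" is a subsequence of "deecbcad"
Greedy scan:
  Position 0 ('d'): matches sub[0] = 'd'
  Position 1 ('e'): matches sub[1] = 'e'
  Position 2 ('e'): no match needed
  Position 3 ('c'): matches sub[2] = 'c'
  Position 4 ('b'): no match needed
  Position 5 ('c'): no match needed
  Position 6 ('a'): matches sub[3] = 'a'
  Position 7 ('d'): no match needed
All 4 characters matched => is a subsequence

1


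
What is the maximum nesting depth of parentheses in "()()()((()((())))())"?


Input: "()()()((()((())))())"
Tracking depth:
  Position 0 '(': depth becomes 1
  Position 1 ')': depth becomes 0
  Position 2 '(': depth becomes 1
  Position 3 ')': depth becomes 0
  Position 4 '(': depth becomes 1
  Position 5 ')': depth becomes 0
  Position 6 '(': depth becomes 1
  Position 7 '(': depth becomes 2
  Position 8 '(': depth becomes 3
  Position 9 ')': depth becomes 2
  Position 10 '(': depth becomes 3
  Position 11 '(': depth becomes 4
  Position 12 '(': depth becomes 5
  Position 13 ')': depth becomes 4
  Position 14 ')': depth becomes 3
  Position 15 ')': depth becomes 2
  Position 16 ')': depth becomes 1
  Position 17 '(': depth becomes 2
  Position 18 ')': depth becomes 1
  Position 19 ')': depth becomes 0
Maximum depth reached: 5

5


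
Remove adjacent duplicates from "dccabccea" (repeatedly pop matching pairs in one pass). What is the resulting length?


Input: dccabccea
Stack-based adjacent duplicate removal:
  Read 'd': push. Stack: d
  Read 'c': push. Stack: dc
  Read 'c': matches stack top 'c' => pop. Stack: d
  Read 'a': push. Stack: da
  Read 'b': push. Stack: dab
  Read 'c': push. Stack: dabc
  Read 'c': matches stack top 'c' => pop. Stack: dab
  Read 'e': push. Stack: dabe
  Read 'a': push. Stack: dabea
Final stack: "dabea" (length 5)

5


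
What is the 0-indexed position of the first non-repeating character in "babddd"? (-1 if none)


Input: babddd
Character frequencies:
  'a': 1
  'b': 2
  'd': 3
Scanning left to right for freq == 1:
  Position 0 ('b'): freq=2, skip
  Position 1 ('a'): unique! => answer = 1

1


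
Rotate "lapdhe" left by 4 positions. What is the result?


Input: "lapdhe", rotate left by 4
First 4 characters: "lapd"
Remaining characters: "he"
Concatenate remaining + first: "he" + "lapd" = "helapd"

helapd


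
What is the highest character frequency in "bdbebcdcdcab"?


Input: bdbebcdcdcab
Character counts:
  'a': 1
  'b': 4
  'c': 3
  'd': 3
  'e': 1
Maximum frequency: 4

4


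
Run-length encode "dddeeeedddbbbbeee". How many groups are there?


Input: dddeeeedddbbbbeee
Scanning for consecutive runs:
  Group 1: 'd' x 3 (positions 0-2)
  Group 2: 'e' x 4 (positions 3-6)
  Group 3: 'd' x 3 (positions 7-9)
  Group 4: 'b' x 4 (positions 10-13)
  Group 5: 'e' x 3 (positions 14-16)
Total groups: 5

5


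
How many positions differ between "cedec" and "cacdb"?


Comparing "cedec" and "cacdb" position by position:
  Position 0: 'c' vs 'c' => same
  Position 1: 'e' vs 'a' => DIFFER
  Position 2: 'd' vs 'c' => DIFFER
  Position 3: 'e' vs 'd' => DIFFER
  Position 4: 'c' vs 'b' => DIFFER
Positions that differ: 4

4


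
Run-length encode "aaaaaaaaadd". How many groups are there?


Input: aaaaaaaaadd
Scanning for consecutive runs:
  Group 1: 'a' x 9 (positions 0-8)
  Group 2: 'd' x 2 (positions 9-10)
Total groups: 2

2


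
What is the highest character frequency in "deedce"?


Input: deedce
Character counts:
  'c': 1
  'd': 2
  'e': 3
Maximum frequency: 3

3


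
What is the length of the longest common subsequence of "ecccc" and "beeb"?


LCS of "ecccc" and "beeb"
DP table:
           b    e    e    b
      0    0    0    0    0
  e   0    0    1    1    1
  c   0    0    1    1    1
  c   0    0    1    1    1
  c   0    0    1    1    1
  c   0    0    1    1    1
LCS length = dp[5][4] = 1

1


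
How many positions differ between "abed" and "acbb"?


Comparing "abed" and "acbb" position by position:
  Position 0: 'a' vs 'a' => same
  Position 1: 'b' vs 'c' => DIFFER
  Position 2: 'e' vs 'b' => DIFFER
  Position 3: 'd' vs 'b' => DIFFER
Positions that differ: 3

3


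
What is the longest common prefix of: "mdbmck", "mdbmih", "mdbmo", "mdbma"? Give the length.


Words: mdbmck, mdbmih, mdbmo, mdbma
  Position 0: all 'm' => match
  Position 1: all 'd' => match
  Position 2: all 'b' => match
  Position 3: all 'm' => match
  Position 4: ('c', 'i', 'o', 'a') => mismatch, stop
LCP = "mdbm" (length 4)

4


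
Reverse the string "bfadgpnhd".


Input: bfadgpnhd
Reading characters right to left:
  Position 8: 'd'
  Position 7: 'h'
  Position 6: 'n'
  Position 5: 'p'
  Position 4: 'g'
  Position 3: 'd'
  Position 2: 'a'
  Position 1: 'f'
  Position 0: 'b'
Reversed: dhnpgdafb

dhnpgdafb


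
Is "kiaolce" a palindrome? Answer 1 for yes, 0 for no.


Input: kiaolce
Reversed: ecloaik
  Compare pos 0 ('k') with pos 6 ('e'): MISMATCH
  Compare pos 1 ('i') with pos 5 ('c'): MISMATCH
  Compare pos 2 ('a') with pos 4 ('l'): MISMATCH
Result: not a palindrome

0


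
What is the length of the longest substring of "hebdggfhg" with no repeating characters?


Input: "hebdggfhg"
Sliding window (track last position of each char):
  Position 0 ('h'): window [0,0] length 1 -- new best
  Position 1 ('e'): window [0,1] length 2 -- new best
  Position 2 ('b'): window [0,2] length 3 -- new best
  Position 3 ('d'): window [0,3] length 4 -- new best
  Position 4 ('g'): window [0,4] length 5 -- new best
  Position 5 ('g'): repeat (last at 4), move window start to 5
  Position 5 ('g'): window [5,5] length 1
  Position 6 ('f'): window [5,6] length 2
  Position 7 ('h'): window [5,7] length 3
  Position 8 ('g'): repeat (last at 5), move window start to 6
  Position 8 ('g'): window [6,8] length 3
Longest substring with no repeats: "hebdg" with length 5

5


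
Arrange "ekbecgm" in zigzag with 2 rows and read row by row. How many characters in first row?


Zigzag "ekbecgm" into 2 rows:
Placing characters:
  'e' => row 0
  'k' => row 1
  'b' => row 0
  'e' => row 1
  'c' => row 0
  'g' => row 1
  'm' => row 0
Rows:
  Row 0: "ebcm"
  Row 1: "keg"
First row length: 4

4


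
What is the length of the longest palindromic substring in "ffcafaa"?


Input: "ffcafaa"
Checking substrings for palindromes:
  [3:6] "afa" (len 3) => palindrome
  [0:2] "ff" (len 2) => palindrome
  [5:7] "aa" (len 2) => palindrome
Longest palindromic substring: "afa" with length 3

3


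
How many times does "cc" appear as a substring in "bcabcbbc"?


Searching for "cc" in "bcabcbbc"
Scanning each position:
  Position 0: "bc" => no
  Position 1: "ca" => no
  Position 2: "ab" => no
  Position 3: "bc" => no
  Position 4: "cb" => no
  Position 5: "bb" => no
  Position 6: "bc" => no
Total occurrences: 0

0


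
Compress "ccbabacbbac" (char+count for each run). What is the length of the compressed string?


Input: ccbabacbbac
Runs:
  'c' x 2 => "c2"
  'b' x 1 => "b1"
  'a' x 1 => "a1"
  'b' x 1 => "b1"
  'a' x 1 => "a1"
  'c' x 1 => "c1"
  'b' x 2 => "b2"
  'a' x 1 => "a1"
  'c' x 1 => "c1"
Compressed: "c2b1a1b1a1c1b2a1c1"
Compressed length: 18

18


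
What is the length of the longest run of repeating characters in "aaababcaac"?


Input: "aaababcaac"
Scanning for longest run:
  Position 1 ('a'): continues run of 'a', length=2
  Position 2 ('a'): continues run of 'a', length=3
  Position 3 ('b'): new char, reset run to 1
  Position 4 ('a'): new char, reset run to 1
  Position 5 ('b'): new char, reset run to 1
  Position 6 ('c'): new char, reset run to 1
  Position 7 ('a'): new char, reset run to 1
  Position 8 ('a'): continues run of 'a', length=2
  Position 9 ('c'): new char, reset run to 1
Longest run: 'a' with length 3

3


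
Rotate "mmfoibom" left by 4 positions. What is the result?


Input: "mmfoibom", rotate left by 4
First 4 characters: "mmfo"
Remaining characters: "ibom"
Concatenate remaining + first: "ibom" + "mmfo" = "ibommmfo"

ibommmfo


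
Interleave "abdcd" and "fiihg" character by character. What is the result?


Interleaving "abdcd" and "fiihg":
  Position 0: 'a' from first, 'f' from second => "af"
  Position 1: 'b' from first, 'i' from second => "bi"
  Position 2: 'd' from first, 'i' from second => "di"
  Position 3: 'c' from first, 'h' from second => "ch"
  Position 4: 'd' from first, 'g' from second => "dg"
Result: afbidichdg

afbidichdg


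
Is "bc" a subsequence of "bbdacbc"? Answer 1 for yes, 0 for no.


Check if "bc" is a subsequence of "bbdacbc"
Greedy scan:
  Position 0 ('b'): matches sub[0] = 'b'
  Position 1 ('b'): no match needed
  Position 2 ('d'): no match needed
  Position 3 ('a'): no match needed
  Position 4 ('c'): matches sub[1] = 'c'
  Position 5 ('b'): no match needed
  Position 6 ('c'): no match needed
All 2 characters matched => is a subsequence

1


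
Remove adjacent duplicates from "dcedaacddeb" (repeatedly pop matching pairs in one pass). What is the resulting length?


Input: dcedaacddeb
Stack-based adjacent duplicate removal:
  Read 'd': push. Stack: d
  Read 'c': push. Stack: dc
  Read 'e': push. Stack: dce
  Read 'd': push. Stack: dced
  Read 'a': push. Stack: dceda
  Read 'a': matches stack top 'a' => pop. Stack: dced
  Read 'c': push. Stack: dcedc
  Read 'd': push. Stack: dcedcd
  Read 'd': matches stack top 'd' => pop. Stack: dcedc
  Read 'e': push. Stack: dcedce
  Read 'b': push. Stack: dcedceb
Final stack: "dcedceb" (length 7)

7


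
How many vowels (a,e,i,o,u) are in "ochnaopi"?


Input: ochnaopi
Checking each character:
  'o' at position 0: vowel (running total: 1)
  'c' at position 1: consonant
  'h' at position 2: consonant
  'n' at position 3: consonant
  'a' at position 4: vowel (running total: 2)
  'o' at position 5: vowel (running total: 3)
  'p' at position 6: consonant
  'i' at position 7: vowel (running total: 4)
Total vowels: 4

4


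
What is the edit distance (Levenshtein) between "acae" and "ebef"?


Computing edit distance: "acae" -> "ebef"
DP table:
           e    b    e    f
      0    1    2    3    4
  a   1    1    2    3    4
  c   2    2    2    3    4
  a   3    3    3    3    4
  e   4    3    4    3    4
Edit distance = dp[4][4] = 4

4


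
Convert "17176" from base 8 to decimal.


Input: "17176" in base 8
Positional expansion:
  Digit '1' (value 1) x 8^4 = 4096
  Digit '7' (value 7) x 8^3 = 3584
  Digit '1' (value 1) x 8^2 = 64
  Digit '7' (value 7) x 8^1 = 56
  Digit '6' (value 6) x 8^0 = 6
Sum = 7806

7806


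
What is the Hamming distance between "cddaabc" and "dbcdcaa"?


Comparing "cddaabc" and "dbcdcaa" position by position:
  Position 0: 'c' vs 'd' => differ
  Position 1: 'd' vs 'b' => differ
  Position 2: 'd' vs 'c' => differ
  Position 3: 'a' vs 'd' => differ
  Position 4: 'a' vs 'c' => differ
  Position 5: 'b' vs 'a' => differ
  Position 6: 'c' vs 'a' => differ
Total differences (Hamming distance): 7

7


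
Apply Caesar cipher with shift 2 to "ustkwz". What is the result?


Caesar cipher: shift "ustkwz" by 2
  'u' (pos 20) + 2 = pos 22 = 'w'
  's' (pos 18) + 2 = pos 20 = 'u'
  't' (pos 19) + 2 = pos 21 = 'v'
  'k' (pos 10) + 2 = pos 12 = 'm'
  'w' (pos 22) + 2 = pos 24 = 'y'
  'z' (pos 25) + 2 = pos 1 = 'b'
Result: wuvmyb

wuvmyb


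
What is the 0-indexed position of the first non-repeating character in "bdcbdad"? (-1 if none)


Input: bdcbdad
Character frequencies:
  'a': 1
  'b': 2
  'c': 1
  'd': 3
Scanning left to right for freq == 1:
  Position 0 ('b'): freq=2, skip
  Position 1 ('d'): freq=3, skip
  Position 2 ('c'): unique! => answer = 2

2


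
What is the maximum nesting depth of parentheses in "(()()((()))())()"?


Input: "(()()((()))())()"
Tracking depth:
  Position 0 '(': depth becomes 1
  Position 1 '(': depth becomes 2
  Position 2 ')': depth becomes 1
  Position 3 '(': depth becomes 2
  Position 4 ')': depth becomes 1
  Position 5 '(': depth becomes 2
  Position 6 '(': depth becomes 3
  Position 7 '(': depth becomes 4
  Position 8 ')': depth becomes 3
  Position 9 ')': depth becomes 2
  Position 10 ')': depth becomes 1
  Position 11 '(': depth becomes 2
  Position 12 ')': depth becomes 1
  Position 13 ')': depth becomes 0
  Position 14 '(': depth becomes 1
  Position 15 ')': depth becomes 0
Maximum depth reached: 4

4


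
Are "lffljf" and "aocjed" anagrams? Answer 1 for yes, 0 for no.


Strings: "lffljf", "aocjed"
Sorted first:  fffjll
Sorted second: acdejo
Differ at position 0: 'f' vs 'a' => not anagrams

0


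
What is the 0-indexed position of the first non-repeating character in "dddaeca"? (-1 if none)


Input: dddaeca
Character frequencies:
  'a': 2
  'c': 1
  'd': 3
  'e': 1
Scanning left to right for freq == 1:
  Position 0 ('d'): freq=3, skip
  Position 1 ('d'): freq=3, skip
  Position 2 ('d'): freq=3, skip
  Position 3 ('a'): freq=2, skip
  Position 4 ('e'): unique! => answer = 4

4


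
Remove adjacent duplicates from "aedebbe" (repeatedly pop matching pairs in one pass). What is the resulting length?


Input: aedebbe
Stack-based adjacent duplicate removal:
  Read 'a': push. Stack: a
  Read 'e': push. Stack: ae
  Read 'd': push. Stack: aed
  Read 'e': push. Stack: aede
  Read 'b': push. Stack: aedeb
  Read 'b': matches stack top 'b' => pop. Stack: aede
  Read 'e': matches stack top 'e' => pop. Stack: aed
Final stack: "aed" (length 3)

3


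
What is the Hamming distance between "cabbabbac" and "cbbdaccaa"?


Comparing "cabbabbac" and "cbbdaccaa" position by position:
  Position 0: 'c' vs 'c' => same
  Position 1: 'a' vs 'b' => differ
  Position 2: 'b' vs 'b' => same
  Position 3: 'b' vs 'd' => differ
  Position 4: 'a' vs 'a' => same
  Position 5: 'b' vs 'c' => differ
  Position 6: 'b' vs 'c' => differ
  Position 7: 'a' vs 'a' => same
  Position 8: 'c' vs 'a' => differ
Total differences (Hamming distance): 5

5


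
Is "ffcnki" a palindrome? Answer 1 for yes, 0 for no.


Input: ffcnki
Reversed: ikncff
  Compare pos 0 ('f') with pos 5 ('i'): MISMATCH
  Compare pos 1 ('f') with pos 4 ('k'): MISMATCH
  Compare pos 2 ('c') with pos 3 ('n'): MISMATCH
Result: not a palindrome

0


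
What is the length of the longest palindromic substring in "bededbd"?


Input: "bededbd"
Checking substrings for palindromes:
  [1:4] "ede" (len 3) => palindrome
  [2:5] "ded" (len 3) => palindrome
  [4:7] "dbd" (len 3) => palindrome
Longest palindromic substring: "ede" with length 3

3


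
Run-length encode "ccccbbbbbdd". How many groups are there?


Input: ccccbbbbbdd
Scanning for consecutive runs:
  Group 1: 'c' x 4 (positions 0-3)
  Group 2: 'b' x 5 (positions 4-8)
  Group 3: 'd' x 2 (positions 9-10)
Total groups: 3

3


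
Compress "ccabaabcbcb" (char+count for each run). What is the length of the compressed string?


Input: ccabaabcbcb
Runs:
  'c' x 2 => "c2"
  'a' x 1 => "a1"
  'b' x 1 => "b1"
  'a' x 2 => "a2"
  'b' x 1 => "b1"
  'c' x 1 => "c1"
  'b' x 1 => "b1"
  'c' x 1 => "c1"
  'b' x 1 => "b1"
Compressed: "c2a1b1a2b1c1b1c1b1"
Compressed length: 18

18


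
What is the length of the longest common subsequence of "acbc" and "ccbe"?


LCS of "acbc" and "ccbe"
DP table:
           c    c    b    e
      0    0    0    0    0
  a   0    0    0    0    0
  c   0    1    1    1    1
  b   0    1    1    2    2
  c   0    1    2    2    2
LCS length = dp[4][4] = 2

2


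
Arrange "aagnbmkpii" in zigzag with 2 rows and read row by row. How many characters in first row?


Zigzag "aagnbmkpii" into 2 rows:
Placing characters:
  'a' => row 0
  'a' => row 1
  'g' => row 0
  'n' => row 1
  'b' => row 0
  'm' => row 1
  'k' => row 0
  'p' => row 1
  'i' => row 0
  'i' => row 1
Rows:
  Row 0: "agbki"
  Row 1: "anmpi"
First row length: 5

5


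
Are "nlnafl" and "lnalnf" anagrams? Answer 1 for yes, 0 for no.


Strings: "nlnafl", "lnalnf"
Sorted first:  afllnn
Sorted second: afllnn
Sorted forms match => anagrams

1


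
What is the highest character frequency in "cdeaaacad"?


Input: cdeaaacad
Character counts:
  'a': 4
  'c': 2
  'd': 2
  'e': 1
Maximum frequency: 4

4


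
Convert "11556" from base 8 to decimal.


Input: "11556" in base 8
Positional expansion:
  Digit '1' (value 1) x 8^4 = 4096
  Digit '1' (value 1) x 8^3 = 512
  Digit '5' (value 5) x 8^2 = 320
  Digit '5' (value 5) x 8^1 = 40
  Digit '6' (value 6) x 8^0 = 6
Sum = 4974

4974


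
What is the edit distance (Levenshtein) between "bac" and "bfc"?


Computing edit distance: "bac" -> "bfc"
DP table:
           b    f    c
      0    1    2    3
  b   1    0    1    2
  a   2    1    1    2
  c   3    2    2    1
Edit distance = dp[3][3] = 1

1


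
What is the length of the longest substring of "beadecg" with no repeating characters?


Input: "beadecg"
Sliding window (track last position of each char):
  Position 0 ('b'): window [0,0] length 1 -- new best
  Position 1 ('e'): window [0,1] length 2 -- new best
  Position 2 ('a'): window [0,2] length 3 -- new best
  Position 3 ('d'): window [0,3] length 4 -- new best
  Position 4 ('e'): repeat (last at 1), move window start to 2
  Position 4 ('e'): window [2,4] length 3
  Position 5 ('c'): window [2,5] length 4
  Position 6 ('g'): window [2,6] length 5 -- new best
Longest substring with no repeats: "adecg" with length 5

5


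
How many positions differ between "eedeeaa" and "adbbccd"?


Comparing "eedeeaa" and "adbbccd" position by position:
  Position 0: 'e' vs 'a' => DIFFER
  Position 1: 'e' vs 'd' => DIFFER
  Position 2: 'd' vs 'b' => DIFFER
  Position 3: 'e' vs 'b' => DIFFER
  Position 4: 'e' vs 'c' => DIFFER
  Position 5: 'a' vs 'c' => DIFFER
  Position 6: 'a' vs 'd' => DIFFER
Positions that differ: 7

7


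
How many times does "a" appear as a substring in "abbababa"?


Searching for "a" in "abbababa"
Scanning each position:
  Position 0: "a" => MATCH
  Position 1: "b" => no
  Position 2: "b" => no
  Position 3: "a" => MATCH
  Position 4: "b" => no
  Position 5: "a" => MATCH
  Position 6: "b" => no
  Position 7: "a" => MATCH
Total occurrences: 4

4


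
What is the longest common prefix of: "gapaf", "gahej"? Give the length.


Words: gapaf, gahej
  Position 0: all 'g' => match
  Position 1: all 'a' => match
  Position 2: ('p', 'h') => mismatch, stop
LCP = "ga" (length 2)

2


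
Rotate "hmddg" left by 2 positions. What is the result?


Input: "hmddg", rotate left by 2
First 2 characters: "hm"
Remaining characters: "ddg"
Concatenate remaining + first: "ddg" + "hm" = "ddghm"

ddghm


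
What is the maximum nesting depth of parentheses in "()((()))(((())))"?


Input: "()((()))(((())))"
Tracking depth:
  Position 0 '(': depth becomes 1
  Position 1 ')': depth becomes 0
  Position 2 '(': depth becomes 1
  Position 3 '(': depth becomes 2
  Position 4 '(': depth becomes 3
  Position 5 ')': depth becomes 2
  Position 6 ')': depth becomes 1
  Position 7 ')': depth becomes 0
  Position 8 '(': depth becomes 1
  Position 9 '(': depth becomes 2
  Position 10 '(': depth becomes 3
  Position 11 '(': depth becomes 4
  Position 12 ')': depth becomes 3
  Position 13 ')': depth becomes 2
  Position 14 ')': depth becomes 1
  Position 15 ')': depth becomes 0
Maximum depth reached: 4

4


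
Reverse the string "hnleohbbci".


Input: hnleohbbci
Reading characters right to left:
  Position 9: 'i'
  Position 8: 'c'
  Position 7: 'b'
  Position 6: 'b'
  Position 5: 'h'
  Position 4: 'o'
  Position 3: 'e'
  Position 2: 'l'
  Position 1: 'n'
  Position 0: 'h'
Reversed: icbbhoelnh

icbbhoelnh


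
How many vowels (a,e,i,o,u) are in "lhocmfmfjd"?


Input: lhocmfmfjd
Checking each character:
  'l' at position 0: consonant
  'h' at position 1: consonant
  'o' at position 2: vowel (running total: 1)
  'c' at position 3: consonant
  'm' at position 4: consonant
  'f' at position 5: consonant
  'm' at position 6: consonant
  'f' at position 7: consonant
  'j' at position 8: consonant
  'd' at position 9: consonant
Total vowels: 1

1


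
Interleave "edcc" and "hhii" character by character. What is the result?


Interleaving "edcc" and "hhii":
  Position 0: 'e' from first, 'h' from second => "eh"
  Position 1: 'd' from first, 'h' from second => "dh"
  Position 2: 'c' from first, 'i' from second => "ci"
  Position 3: 'c' from first, 'i' from second => "ci"
Result: ehdhcici

ehdhcici


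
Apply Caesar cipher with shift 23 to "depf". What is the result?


Caesar cipher: shift "depf" by 23
  'd' (pos 3) + 23 = pos 0 = 'a'
  'e' (pos 4) + 23 = pos 1 = 'b'
  'p' (pos 15) + 23 = pos 12 = 'm'
  'f' (pos 5) + 23 = pos 2 = 'c'
Result: abmc

abmc


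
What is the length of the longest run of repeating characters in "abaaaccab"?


Input: "abaaaccab"
Scanning for longest run:
  Position 1 ('b'): new char, reset run to 1
  Position 2 ('a'): new char, reset run to 1
  Position 3 ('a'): continues run of 'a', length=2
  Position 4 ('a'): continues run of 'a', length=3
  Position 5 ('c'): new char, reset run to 1
  Position 6 ('c'): continues run of 'c', length=2
  Position 7 ('a'): new char, reset run to 1
  Position 8 ('b'): new char, reset run to 1
Longest run: 'a' with length 3

3


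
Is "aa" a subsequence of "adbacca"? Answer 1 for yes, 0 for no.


Check if "aa" is a subsequence of "adbacca"
Greedy scan:
  Position 0 ('a'): matches sub[0] = 'a'
  Position 1 ('d'): no match needed
  Position 2 ('b'): no match needed
  Position 3 ('a'): matches sub[1] = 'a'
  Position 4 ('c'): no match needed
  Position 5 ('c'): no match needed
  Position 6 ('a'): no match needed
All 2 characters matched => is a subsequence

1
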